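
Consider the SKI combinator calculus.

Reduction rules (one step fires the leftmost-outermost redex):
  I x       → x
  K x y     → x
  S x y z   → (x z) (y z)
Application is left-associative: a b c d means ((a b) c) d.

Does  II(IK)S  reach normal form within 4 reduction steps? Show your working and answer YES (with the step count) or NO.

Answer: YES — reaches normal form KS in 3 ≤ 4 steps

Derivation:
  start: II(IK)S
  step 1: I(IK)S
  step 2: IKS
  step 3: KS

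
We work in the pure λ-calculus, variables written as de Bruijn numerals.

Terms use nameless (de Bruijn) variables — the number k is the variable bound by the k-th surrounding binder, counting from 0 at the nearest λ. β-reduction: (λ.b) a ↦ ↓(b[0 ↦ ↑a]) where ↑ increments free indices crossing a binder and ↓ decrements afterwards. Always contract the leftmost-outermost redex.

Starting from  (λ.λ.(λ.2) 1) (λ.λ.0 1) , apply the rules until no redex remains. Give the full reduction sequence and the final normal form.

  start: (λ.λ.(λ.2) 1) (λ.λ.0 1)
  [1] λ.(λ.λ.λ.0 1) (λ.λ.0 1)
  [2] λ.λ.λ.0 1

Answer: normal form = λ.λ.λ.0 1  (in 2 steps)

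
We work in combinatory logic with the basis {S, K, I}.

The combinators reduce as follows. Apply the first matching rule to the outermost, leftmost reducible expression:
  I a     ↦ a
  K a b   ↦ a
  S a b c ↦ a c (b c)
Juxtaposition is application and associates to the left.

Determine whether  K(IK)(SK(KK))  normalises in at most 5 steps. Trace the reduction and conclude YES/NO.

Answer: YES — reaches normal form K in 2 ≤ 5 steps

Working:
  start: K(IK)(SK(KK))
  →1  IK
  →2  K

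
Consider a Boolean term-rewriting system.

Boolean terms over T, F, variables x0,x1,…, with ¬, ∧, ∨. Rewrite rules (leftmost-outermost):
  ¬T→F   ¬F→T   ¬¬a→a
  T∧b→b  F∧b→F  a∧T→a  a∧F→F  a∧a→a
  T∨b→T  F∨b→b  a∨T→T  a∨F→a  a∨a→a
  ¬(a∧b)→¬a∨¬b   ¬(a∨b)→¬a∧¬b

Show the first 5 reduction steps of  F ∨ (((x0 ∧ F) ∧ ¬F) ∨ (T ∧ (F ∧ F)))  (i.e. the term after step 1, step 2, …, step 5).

  start: F ∨ (((x0 ∧ F) ∧ ¬F) ∨ (T ∧ (F ∧ F)))
  [1] ((x0 ∧ F) ∧ ¬F) ∨ (T ∧ (F ∧ F))
  [2] (F ∧ ¬F) ∨ (T ∧ (F ∧ F))
  [3] F ∨ (T ∧ (F ∧ F))
  [4] T ∧ (F ∧ F)
  [5] F ∧ F

Answer: after 5 steps: F ∧ F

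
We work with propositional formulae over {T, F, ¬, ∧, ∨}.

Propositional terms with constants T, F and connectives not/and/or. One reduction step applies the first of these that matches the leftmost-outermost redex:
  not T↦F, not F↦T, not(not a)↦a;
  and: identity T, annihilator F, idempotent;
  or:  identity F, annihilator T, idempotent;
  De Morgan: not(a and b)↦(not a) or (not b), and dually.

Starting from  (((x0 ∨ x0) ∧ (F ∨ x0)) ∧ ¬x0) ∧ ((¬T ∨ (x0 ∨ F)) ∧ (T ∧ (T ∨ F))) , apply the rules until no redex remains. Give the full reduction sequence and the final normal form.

  start: (((x0 ∨ x0) ∧ (F ∨ x0)) ∧ ¬x0) ∧ ((¬T ∨ (x0 ∨ F)) ∧ (T ∧ (T ∨ F)))
  [1] ((x0 ∧ (F ∨ x0)) ∧ ¬x0) ∧ ((¬T ∨ (x0 ∨ F)) ∧ (T ∧ (T ∨ F)))
  [2] ((x0 ∧ x0) ∧ ¬x0) ∧ ((¬T ∨ (x0 ∨ F)) ∧ (T ∧ (T ∨ F)))
  [3] (x0 ∧ ¬x0) ∧ ((¬T ∨ (x0 ∨ F)) ∧ (T ∧ (T ∨ F)))
  [4] (x0 ∧ ¬x0) ∧ ((F ∨ (x0 ∨ F)) ∧ (T ∧ (T ∨ F)))
  [5] (x0 ∧ ¬x0) ∧ ((x0 ∨ F) ∧ (T ∧ (T ∨ F)))
  [6] (x0 ∧ ¬x0) ∧ (x0 ∧ (T ∧ (T ∨ F)))
  [7] (x0 ∧ ¬x0) ∧ (x0 ∧ (T ∨ F))
  [8] (x0 ∧ ¬x0) ∧ (x0 ∧ T)
  [9] (x0 ∧ ¬x0) ∧ x0

Answer: normal form = (x0 ∧ ¬x0) ∧ x0  (in 9 steps)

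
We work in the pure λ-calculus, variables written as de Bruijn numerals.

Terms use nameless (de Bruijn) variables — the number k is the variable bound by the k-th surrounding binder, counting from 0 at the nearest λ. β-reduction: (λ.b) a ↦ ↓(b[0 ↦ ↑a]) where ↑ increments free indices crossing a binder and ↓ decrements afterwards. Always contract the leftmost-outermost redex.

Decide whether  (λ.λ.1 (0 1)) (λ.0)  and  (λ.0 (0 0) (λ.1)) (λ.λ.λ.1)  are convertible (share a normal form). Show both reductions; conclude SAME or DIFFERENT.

Answer: DIFFERENT — A ⇓ λ.0 (λ.0), B ⇓ λ.λ.λ.λ.λ.1

Derivation:
Term A:
  start: (λ.λ.1 (0 1)) (λ.0)
  [1] λ.(λ.0) (0 (λ.0))
  [2] λ.0 (λ.0)

Term B:
  start: (λ.0 (0 0) (λ.1)) (λ.λ.λ.1)
  [1] (λ.λ.λ.1) ((λ.λ.λ.1) (λ.λ.λ.1)) (λ.λ.λ.λ.1)
  [2] (λ.λ.1) (λ.λ.λ.λ.1)
  [3] λ.λ.λ.λ.λ.1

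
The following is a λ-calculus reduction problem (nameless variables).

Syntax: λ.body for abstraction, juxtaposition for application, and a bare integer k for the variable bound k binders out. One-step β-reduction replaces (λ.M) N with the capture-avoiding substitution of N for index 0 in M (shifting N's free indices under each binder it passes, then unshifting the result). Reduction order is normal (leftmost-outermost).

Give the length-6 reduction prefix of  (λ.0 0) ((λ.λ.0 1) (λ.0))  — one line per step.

Answer: after 6 steps: λ.0

Derivation:
  start: (λ.0 0) ((λ.λ.0 1) (λ.0))
  [1] (λ.λ.0 1) (λ.0) ((λ.λ.0 1) (λ.0))
  [2] (λ.0 (λ.0)) ((λ.λ.0 1) (λ.0))
  [3] (λ.λ.0 1) (λ.0) (λ.0)
  [4] (λ.0 (λ.0)) (λ.0)
  [5] (λ.0) (λ.0)
  [6] λ.0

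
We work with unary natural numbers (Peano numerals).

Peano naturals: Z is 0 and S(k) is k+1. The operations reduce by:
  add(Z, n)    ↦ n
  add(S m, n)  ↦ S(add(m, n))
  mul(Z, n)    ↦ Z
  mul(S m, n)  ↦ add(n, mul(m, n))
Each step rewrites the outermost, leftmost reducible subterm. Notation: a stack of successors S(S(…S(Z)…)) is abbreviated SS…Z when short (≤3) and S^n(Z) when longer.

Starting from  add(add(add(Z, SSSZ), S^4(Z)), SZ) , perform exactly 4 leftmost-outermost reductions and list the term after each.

Answer: after 4 steps: S(add(S(add(SZ, S^4(Z))), SZ))

Working:
  start: add(add(add(Z, SSSZ), S^4(Z)), SZ)
  [1] add(add(SSSZ, S^4(Z)), SZ)
  [2] add(S(add(SSZ, S^4(Z))), SZ)
  [3] S(add(add(SSZ, S^4(Z)), SZ))
  [4] S(add(S(add(SZ, S^4(Z))), SZ))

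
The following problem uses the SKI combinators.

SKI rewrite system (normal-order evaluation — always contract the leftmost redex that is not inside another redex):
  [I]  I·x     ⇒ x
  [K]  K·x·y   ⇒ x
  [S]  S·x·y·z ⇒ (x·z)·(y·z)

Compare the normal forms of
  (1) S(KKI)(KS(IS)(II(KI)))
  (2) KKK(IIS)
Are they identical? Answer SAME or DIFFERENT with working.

Term A:
  start: S(KKI)(KS(IS)(II(KI)))
  step 1: SK(KS(IS)(II(KI)))
  step 2: SK(S(II(KI)))
  step 3: SK(S(I(KI)))
  step 4: SK(S(KI))

Term B:
  start: KKK(IIS)
  step 1: K(IIS)
  step 2: K(IS)
  step 3: KS

Answer: DIFFERENT — A ⇓ SK(S(KI)), B ⇓ KS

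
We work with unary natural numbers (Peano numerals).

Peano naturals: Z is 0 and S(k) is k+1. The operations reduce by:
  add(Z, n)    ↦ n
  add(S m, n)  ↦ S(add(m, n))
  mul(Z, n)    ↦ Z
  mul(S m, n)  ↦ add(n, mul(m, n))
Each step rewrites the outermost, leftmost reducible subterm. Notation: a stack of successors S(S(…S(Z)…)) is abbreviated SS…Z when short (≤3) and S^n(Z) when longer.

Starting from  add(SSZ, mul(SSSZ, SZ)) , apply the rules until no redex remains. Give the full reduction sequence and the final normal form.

Answer: normal form = S^5(Z)  (in 13 steps)

Reduction:
  start: add(SSZ, mul(SSSZ, SZ))
  step 1: S(add(SZ, mul(SSSZ, SZ)))
  step 2: S(S(add(Z, mul(SSSZ, SZ))))
  step 3: S(S(mul(SSSZ, SZ)))
  step 4: S(S(add(SZ, mul(SSZ, SZ))))
  step 5: S(S(S(add(Z, mul(SSZ, SZ)))))
  step 6: S(S(S(mul(SSZ, SZ))))
  step 7: S(S(S(add(SZ, mul(SZ, SZ)))))
  step 8: S(S(S(S(add(Z, mul(SZ, SZ))))))
  step 9: S(S(S(S(mul(SZ, SZ)))))
  step 10: S(S(S(S(add(SZ, mul(Z, SZ))))))
  step 11: S(S(S(S(S(add(Z, mul(Z, SZ)))))))
  step 12: S(S(S(S(S(mul(Z, SZ))))))
  step 13: S^5(Z)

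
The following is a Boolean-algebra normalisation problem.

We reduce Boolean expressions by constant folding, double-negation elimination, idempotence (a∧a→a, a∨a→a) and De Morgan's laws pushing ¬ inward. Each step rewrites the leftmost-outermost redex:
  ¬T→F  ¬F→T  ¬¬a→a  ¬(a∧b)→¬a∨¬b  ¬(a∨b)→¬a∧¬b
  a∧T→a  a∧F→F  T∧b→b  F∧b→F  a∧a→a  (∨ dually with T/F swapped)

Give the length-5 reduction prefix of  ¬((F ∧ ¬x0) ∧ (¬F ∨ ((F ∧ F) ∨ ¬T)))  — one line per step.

  start: ¬((F ∧ ¬x0) ∧ (¬F ∨ ((F ∧ F) ∨ ¬T)))
  [1] ¬(F ∧ ¬x0) ∨ ¬(¬F ∨ ((F ∧ F) ∨ ¬T))
  [2] (¬F ∨ ¬¬x0) ∨ ¬(¬F ∨ ((F ∧ F) ∨ ¬T))
  [3] (T ∨ ¬¬x0) ∨ ¬(¬F ∨ ((F ∧ F) ∨ ¬T))
  [4] T ∨ ¬(¬F ∨ ((F ∧ F) ∨ ¬T))
  [5] T

Answer: after 5 steps: T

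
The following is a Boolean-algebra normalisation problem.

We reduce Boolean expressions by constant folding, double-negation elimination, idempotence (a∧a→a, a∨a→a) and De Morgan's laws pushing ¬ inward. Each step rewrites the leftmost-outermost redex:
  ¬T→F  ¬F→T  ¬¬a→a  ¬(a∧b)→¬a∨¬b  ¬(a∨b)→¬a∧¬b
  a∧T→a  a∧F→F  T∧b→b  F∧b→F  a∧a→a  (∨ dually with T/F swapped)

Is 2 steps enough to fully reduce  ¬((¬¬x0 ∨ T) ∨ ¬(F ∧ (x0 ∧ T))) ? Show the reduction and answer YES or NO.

Answer: NO — after 2 steps the term is (¬¬¬x0 ∧ ¬T) ∧ ¬¬(F ∧ (x0 ∧ T)), not yet normal

Reduction:
  start: ¬((¬¬x0 ∨ T) ∨ ¬(F ∧ (x0 ∧ T)))
  step 1: ¬(¬¬x0 ∨ T) ∧ ¬¬(F ∧ (x0 ∧ T))
  step 2: (¬¬¬x0 ∧ ¬T) ∧ ¬¬(F ∧ (x0 ∧ T))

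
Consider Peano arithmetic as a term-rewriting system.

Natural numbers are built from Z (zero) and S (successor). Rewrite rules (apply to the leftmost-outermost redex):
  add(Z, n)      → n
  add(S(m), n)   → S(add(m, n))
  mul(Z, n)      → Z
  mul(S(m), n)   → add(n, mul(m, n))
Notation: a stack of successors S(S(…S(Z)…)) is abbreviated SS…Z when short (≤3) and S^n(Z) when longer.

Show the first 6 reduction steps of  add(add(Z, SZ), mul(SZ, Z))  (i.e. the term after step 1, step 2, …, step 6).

Answer: after 6 steps: SZ

Reduction:
  start: add(add(Z, SZ), mul(SZ, Z))
  [1] add(SZ, mul(SZ, Z))
  [2] S(add(Z, mul(SZ, Z)))
  [3] S(mul(SZ, Z))
  [4] S(add(Z, mul(Z, Z)))
  [5] S(mul(Z, Z))
  [6] SZ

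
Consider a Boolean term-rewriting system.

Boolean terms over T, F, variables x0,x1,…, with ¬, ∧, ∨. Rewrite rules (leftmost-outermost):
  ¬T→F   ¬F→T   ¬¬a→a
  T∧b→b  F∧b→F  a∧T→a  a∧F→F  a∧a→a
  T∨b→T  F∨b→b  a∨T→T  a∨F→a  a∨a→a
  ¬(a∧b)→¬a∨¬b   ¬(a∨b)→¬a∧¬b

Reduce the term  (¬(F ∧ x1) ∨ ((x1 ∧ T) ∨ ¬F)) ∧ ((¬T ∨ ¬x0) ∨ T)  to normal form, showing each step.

  start: (¬(F ∧ x1) ∨ ((x1 ∧ T) ∨ ¬F)) ∧ ((¬T ∨ ¬x0) ∨ T)
  step 1: ((¬F ∨ ¬x1) ∨ ((x1 ∧ T) ∨ ¬F)) ∧ ((¬T ∨ ¬x0) ∨ T)
  step 2: ((T ∨ ¬x1) ∨ ((x1 ∧ T) ∨ ¬F)) ∧ ((¬T ∨ ¬x0) ∨ T)
  step 3: (T ∨ ((x1 ∧ T) ∨ ¬F)) ∧ ((¬T ∨ ¬x0) ∨ T)
  step 4: T ∧ ((¬T ∨ ¬x0) ∨ T)
  step 5: (¬T ∨ ¬x0) ∨ T
  step 6: T

Answer: normal form = T  (in 6 steps)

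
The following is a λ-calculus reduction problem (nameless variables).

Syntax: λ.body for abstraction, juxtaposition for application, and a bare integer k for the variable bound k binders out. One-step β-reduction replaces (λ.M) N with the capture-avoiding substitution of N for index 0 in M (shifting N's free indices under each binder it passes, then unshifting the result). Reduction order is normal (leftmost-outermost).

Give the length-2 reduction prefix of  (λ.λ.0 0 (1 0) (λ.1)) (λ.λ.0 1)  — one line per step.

Answer: after 2 steps: λ.0 0 (λ.0 1) (λ.1)

Derivation:
  start: (λ.λ.0 0 (1 0) (λ.1)) (λ.λ.0 1)
  step 1: λ.0 0 ((λ.λ.0 1) 0) (λ.1)
  step 2: λ.0 0 (λ.0 1) (λ.1)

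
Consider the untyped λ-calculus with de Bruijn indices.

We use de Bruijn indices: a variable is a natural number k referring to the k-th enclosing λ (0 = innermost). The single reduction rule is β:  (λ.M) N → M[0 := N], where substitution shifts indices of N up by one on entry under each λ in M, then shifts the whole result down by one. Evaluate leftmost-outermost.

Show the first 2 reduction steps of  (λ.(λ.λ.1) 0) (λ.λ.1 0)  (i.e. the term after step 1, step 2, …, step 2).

Answer: after 2 steps: λ.λ.λ.1 0

Working:
  start: (λ.(λ.λ.1) 0) (λ.λ.1 0)
  [1] (λ.λ.1) (λ.λ.1 0)
  [2] λ.λ.λ.1 0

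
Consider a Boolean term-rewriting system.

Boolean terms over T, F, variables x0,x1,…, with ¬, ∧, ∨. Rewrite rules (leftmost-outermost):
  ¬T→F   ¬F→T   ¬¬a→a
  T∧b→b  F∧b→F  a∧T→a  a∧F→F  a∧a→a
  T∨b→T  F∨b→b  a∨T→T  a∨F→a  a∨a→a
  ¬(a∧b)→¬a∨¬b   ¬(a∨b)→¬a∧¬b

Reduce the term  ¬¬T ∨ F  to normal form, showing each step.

Answer: normal form = T  (in 2 steps)

Reduction:
  start: ¬¬T ∨ F
  →1  ¬¬T
  →2  T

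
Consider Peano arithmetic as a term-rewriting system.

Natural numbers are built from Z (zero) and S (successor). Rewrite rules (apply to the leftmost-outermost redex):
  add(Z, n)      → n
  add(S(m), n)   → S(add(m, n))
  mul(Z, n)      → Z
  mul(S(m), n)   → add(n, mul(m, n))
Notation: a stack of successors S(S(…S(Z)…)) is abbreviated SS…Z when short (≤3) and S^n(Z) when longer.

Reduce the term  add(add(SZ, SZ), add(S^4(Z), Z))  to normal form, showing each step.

Answer: normal form = S^6(Z)  (in 10 steps)

Working:
  start: add(add(SZ, SZ), add(S^4(Z), Z))
  [1] add(S(add(Z, SZ)), add(S^4(Z), Z))
  [2] S(add(add(Z, SZ), add(S^4(Z), Z)))
  [3] S(add(SZ, add(S^4(Z), Z)))
  [4] S(S(add(Z, add(S^4(Z), Z))))
  [5] S(S(add(S^4(Z), Z)))
  [6] S(S(S(add(SSSZ, Z))))
  [7] S(S(S(S(add(SSZ, Z)))))
  [8] S(S(S(S(S(add(SZ, Z))))))
  [9] S(S(S(S(S(S(add(Z, Z)))))))
  [10] S^6(Z)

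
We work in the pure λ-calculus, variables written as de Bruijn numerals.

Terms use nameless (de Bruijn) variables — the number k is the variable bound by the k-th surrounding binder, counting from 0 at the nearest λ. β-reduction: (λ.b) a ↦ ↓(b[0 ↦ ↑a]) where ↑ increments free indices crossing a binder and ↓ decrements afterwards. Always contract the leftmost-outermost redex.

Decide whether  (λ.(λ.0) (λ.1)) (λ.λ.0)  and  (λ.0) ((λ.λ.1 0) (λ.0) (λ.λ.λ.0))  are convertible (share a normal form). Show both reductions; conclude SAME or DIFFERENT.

Term A:
  start: (λ.(λ.0) (λ.1)) (λ.λ.0)
  [1] (λ.0) (λ.λ.λ.0)
  [2] λ.λ.λ.0

Term B:
  start: (λ.0) ((λ.λ.1 0) (λ.0) (λ.λ.λ.0))
  [1] (λ.λ.1 0) (λ.0) (λ.λ.λ.0)
  [2] (λ.(λ.0) 0) (λ.λ.λ.0)
  [3] (λ.0) (λ.λ.λ.0)
  [4] λ.λ.λ.0

Answer: SAME — A ⇓ λ.λ.λ.0, B ⇓ λ.λ.λ.0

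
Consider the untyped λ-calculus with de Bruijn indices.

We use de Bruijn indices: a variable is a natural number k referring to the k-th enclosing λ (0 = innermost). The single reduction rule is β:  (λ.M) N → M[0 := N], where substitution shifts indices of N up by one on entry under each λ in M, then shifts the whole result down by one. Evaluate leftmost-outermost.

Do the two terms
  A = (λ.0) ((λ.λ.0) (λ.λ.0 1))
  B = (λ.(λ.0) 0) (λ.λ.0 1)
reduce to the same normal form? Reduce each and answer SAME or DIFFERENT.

Answer: DIFFERENT — A ⇓ λ.0, B ⇓ λ.λ.0 1

Derivation:
Term A:
  start: (λ.0) ((λ.λ.0) (λ.λ.0 1))
  step 1: (λ.λ.0) (λ.λ.0 1)
  step 2: λ.0

Term B:
  start: (λ.(λ.0) 0) (λ.λ.0 1)
  step 1: (λ.0) (λ.λ.0 1)
  step 2: λ.λ.0 1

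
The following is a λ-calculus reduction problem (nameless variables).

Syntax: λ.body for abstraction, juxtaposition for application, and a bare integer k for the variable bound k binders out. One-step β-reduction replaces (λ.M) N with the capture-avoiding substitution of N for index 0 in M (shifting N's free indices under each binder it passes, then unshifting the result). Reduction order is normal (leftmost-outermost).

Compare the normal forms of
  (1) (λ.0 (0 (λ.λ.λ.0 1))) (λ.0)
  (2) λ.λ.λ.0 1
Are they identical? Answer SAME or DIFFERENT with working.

Answer: SAME — A ⇓ λ.λ.λ.0 1, B ⇓ λ.λ.λ.0 1

Derivation:
Term A:
  start: (λ.0 (0 (λ.λ.λ.0 1))) (λ.0)
  step 1: (λ.0) ((λ.0) (λ.λ.λ.0 1))
  step 2: (λ.0) (λ.λ.λ.0 1)
  step 3: λ.λ.λ.0 1

Term B:
  start: λ.λ.λ.0 1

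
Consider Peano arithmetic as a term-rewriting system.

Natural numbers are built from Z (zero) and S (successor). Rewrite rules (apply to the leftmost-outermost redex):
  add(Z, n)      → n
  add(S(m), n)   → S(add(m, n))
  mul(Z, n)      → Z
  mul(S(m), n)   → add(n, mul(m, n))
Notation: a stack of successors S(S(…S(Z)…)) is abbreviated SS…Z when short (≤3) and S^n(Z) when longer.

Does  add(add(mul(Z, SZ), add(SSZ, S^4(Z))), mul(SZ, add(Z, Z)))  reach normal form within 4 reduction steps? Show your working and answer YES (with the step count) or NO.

Answer: NO — after 4 steps the term is S(add(add(SZ, S^4(Z)), mul(SZ, add(Z, Z)))), not yet normal

Reduction:
  start: add(add(mul(Z, SZ), add(SSZ, S^4(Z))), mul(SZ, add(Z, Z)))
  step 1: add(add(Z, add(SSZ, S^4(Z))), mul(SZ, add(Z, Z)))
  step 2: add(add(SSZ, S^4(Z)), mul(SZ, add(Z, Z)))
  step 3: add(S(add(SZ, S^4(Z))), mul(SZ, add(Z, Z)))
  step 4: S(add(add(SZ, S^4(Z)), mul(SZ, add(Z, Z))))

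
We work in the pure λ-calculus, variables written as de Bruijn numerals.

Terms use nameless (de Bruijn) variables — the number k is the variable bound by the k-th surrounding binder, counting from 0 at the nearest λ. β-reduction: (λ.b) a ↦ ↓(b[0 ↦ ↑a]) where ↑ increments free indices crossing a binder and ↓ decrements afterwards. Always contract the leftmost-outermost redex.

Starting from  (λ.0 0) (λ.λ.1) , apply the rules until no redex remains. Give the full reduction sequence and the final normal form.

Answer: normal form = λ.λ.λ.1  (in 2 steps)

Reduction:
  start: (λ.0 0) (λ.λ.1)
  step 1: (λ.λ.1) (λ.λ.1)
  step 2: λ.λ.λ.1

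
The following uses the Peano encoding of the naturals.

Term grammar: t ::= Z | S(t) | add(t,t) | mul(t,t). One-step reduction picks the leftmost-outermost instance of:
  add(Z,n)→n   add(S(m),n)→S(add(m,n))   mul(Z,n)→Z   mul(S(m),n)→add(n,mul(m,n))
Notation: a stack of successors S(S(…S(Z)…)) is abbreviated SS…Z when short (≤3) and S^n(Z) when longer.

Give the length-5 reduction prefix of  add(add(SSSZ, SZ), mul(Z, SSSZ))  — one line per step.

  start: add(add(SSSZ, SZ), mul(Z, SSSZ))
  [1] add(S(add(SSZ, SZ)), mul(Z, SSSZ))
  [2] S(add(add(SSZ, SZ), mul(Z, SSSZ)))
  [3] S(add(S(add(SZ, SZ)), mul(Z, SSSZ)))
  [4] S(S(add(add(SZ, SZ), mul(Z, SSSZ))))
  [5] S(S(add(S(add(Z, SZ)), mul(Z, SSSZ))))

Answer: after 5 steps: S(S(add(S(add(Z, SZ)), mul(Z, SSSZ))))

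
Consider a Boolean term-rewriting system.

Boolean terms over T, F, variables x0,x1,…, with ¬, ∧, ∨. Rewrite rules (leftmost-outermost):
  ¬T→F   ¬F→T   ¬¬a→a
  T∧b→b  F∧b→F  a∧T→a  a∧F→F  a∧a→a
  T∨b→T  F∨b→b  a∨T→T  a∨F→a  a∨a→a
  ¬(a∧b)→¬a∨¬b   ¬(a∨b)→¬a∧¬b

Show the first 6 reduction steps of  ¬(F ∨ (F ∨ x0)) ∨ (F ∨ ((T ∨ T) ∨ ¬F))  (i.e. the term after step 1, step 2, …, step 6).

  start: ¬(F ∨ (F ∨ x0)) ∨ (F ∨ ((T ∨ T) ∨ ¬F))
  [1] (¬F ∧ ¬(F ∨ x0)) ∨ (F ∨ ((T ∨ T) ∨ ¬F))
  [2] (T ∧ ¬(F ∨ x0)) ∨ (F ∨ ((T ∨ T) ∨ ¬F))
  [3] ¬(F ∨ x0) ∨ (F ∨ ((T ∨ T) ∨ ¬F))
  [4] (¬F ∧ ¬x0) ∨ (F ∨ ((T ∨ T) ∨ ¬F))
  [5] (T ∧ ¬x0) ∨ (F ∨ ((T ∨ T) ∨ ¬F))
  [6] ¬x0 ∨ (F ∨ ((T ∨ T) ∨ ¬F))

Answer: after 6 steps: ¬x0 ∨ (F ∨ ((T ∨ T) ∨ ¬F))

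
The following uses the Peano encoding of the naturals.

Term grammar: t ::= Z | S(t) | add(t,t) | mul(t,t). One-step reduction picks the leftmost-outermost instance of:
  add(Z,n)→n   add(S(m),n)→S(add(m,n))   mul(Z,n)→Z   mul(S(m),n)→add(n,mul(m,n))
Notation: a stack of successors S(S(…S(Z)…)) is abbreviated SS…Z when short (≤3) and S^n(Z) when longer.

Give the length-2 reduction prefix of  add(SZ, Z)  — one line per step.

Answer: after 2 steps: SZ

Working:
  start: add(SZ, Z)
  step 1: S(add(Z, Z))
  step 2: SZ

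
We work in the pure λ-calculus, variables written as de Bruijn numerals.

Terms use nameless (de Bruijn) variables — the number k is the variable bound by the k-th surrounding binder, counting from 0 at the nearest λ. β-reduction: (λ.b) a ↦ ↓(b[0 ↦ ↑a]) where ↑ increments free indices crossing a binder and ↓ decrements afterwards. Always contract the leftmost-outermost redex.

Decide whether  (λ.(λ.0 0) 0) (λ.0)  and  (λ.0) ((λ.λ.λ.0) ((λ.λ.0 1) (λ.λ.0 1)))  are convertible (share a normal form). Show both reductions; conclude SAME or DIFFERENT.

Term A:
  start: (λ.(λ.0 0) 0) (λ.0)
  step 1: (λ.0 0) (λ.0)
  step 2: (λ.0) (λ.0)
  step 3: λ.0

Term B:
  start: (λ.0) ((λ.λ.λ.0) ((λ.λ.0 1) (λ.λ.0 1)))
  step 1: (λ.λ.λ.0) ((λ.λ.0 1) (λ.λ.0 1))
  step 2: λ.λ.0

Answer: DIFFERENT — A ⇓ λ.0, B ⇓ λ.λ.0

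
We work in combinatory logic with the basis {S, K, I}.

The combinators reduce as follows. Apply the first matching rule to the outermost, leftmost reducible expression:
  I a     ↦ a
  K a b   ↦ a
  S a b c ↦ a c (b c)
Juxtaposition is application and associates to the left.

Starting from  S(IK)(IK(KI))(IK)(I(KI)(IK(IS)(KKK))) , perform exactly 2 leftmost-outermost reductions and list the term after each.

  start: S(IK)(IK(KI))(IK)(I(KI)(IK(IS)(KKK)))
  step 1: IK(IK)(IK(KI)(IK))(I(KI)(IK(IS)(KKK)))
  step 2: K(IK)(IK(KI)(IK))(I(KI)(IK(IS)(KKK)))

Answer: after 2 steps: K(IK)(IK(KI)(IK))(I(KI)(IK(IS)(KKK)))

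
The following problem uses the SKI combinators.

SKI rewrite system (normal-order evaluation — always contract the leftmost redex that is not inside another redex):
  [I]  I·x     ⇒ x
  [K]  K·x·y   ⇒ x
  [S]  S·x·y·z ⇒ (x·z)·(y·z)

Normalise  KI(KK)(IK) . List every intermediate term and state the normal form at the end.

Answer: normal form = K  (in 3 steps)

Working:
  start: KI(KK)(IK)
  →1  I(IK)
  →2  IK
  →3  K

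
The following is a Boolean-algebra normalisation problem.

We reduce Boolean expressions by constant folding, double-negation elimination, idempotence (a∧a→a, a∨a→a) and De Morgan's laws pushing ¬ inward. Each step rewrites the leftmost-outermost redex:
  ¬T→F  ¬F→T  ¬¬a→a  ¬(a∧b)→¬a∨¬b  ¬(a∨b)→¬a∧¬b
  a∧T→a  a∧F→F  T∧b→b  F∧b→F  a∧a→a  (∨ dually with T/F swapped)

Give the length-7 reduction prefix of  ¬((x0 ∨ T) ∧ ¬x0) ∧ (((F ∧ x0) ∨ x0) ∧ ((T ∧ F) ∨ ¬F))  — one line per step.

  start: ¬((x0 ∨ T) ∧ ¬x0) ∧ (((F ∧ x0) ∨ x0) ∧ ((T ∧ F) ∨ ¬F))
  →1  (¬(x0 ∨ T) ∨ ¬¬x0) ∧ (((F ∧ x0) ∨ x0) ∧ ((T ∧ F) ∨ ¬F))
  →2  ((¬x0 ∧ ¬T) ∨ ¬¬x0) ∧ (((F ∧ x0) ∨ x0) ∧ ((T ∧ F) ∨ ¬F))
  →3  ((¬x0 ∧ F) ∨ ¬¬x0) ∧ (((F ∧ x0) ∨ x0) ∧ ((T ∧ F) ∨ ¬F))
  →4  (F ∨ ¬¬x0) ∧ (((F ∧ x0) ∨ x0) ∧ ((T ∧ F) ∨ ¬F))
  →5  ¬¬x0 ∧ (((F ∧ x0) ∨ x0) ∧ ((T ∧ F) ∨ ¬F))
  →6  x0 ∧ (((F ∧ x0) ∨ x0) ∧ ((T ∧ F) ∨ ¬F))
  →7  x0 ∧ ((F ∨ x0) ∧ ((T ∧ F) ∨ ¬F))

Answer: after 7 steps: x0 ∧ ((F ∨ x0) ∧ ((T ∧ F) ∨ ¬F))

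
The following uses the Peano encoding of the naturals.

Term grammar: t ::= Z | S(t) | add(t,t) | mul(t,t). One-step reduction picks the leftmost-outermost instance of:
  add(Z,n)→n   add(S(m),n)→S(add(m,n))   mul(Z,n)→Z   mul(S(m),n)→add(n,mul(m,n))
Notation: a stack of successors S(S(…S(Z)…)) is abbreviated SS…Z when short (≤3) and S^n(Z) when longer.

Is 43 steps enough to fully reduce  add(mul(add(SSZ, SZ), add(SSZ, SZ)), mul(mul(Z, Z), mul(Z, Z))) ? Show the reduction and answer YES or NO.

Answer: YES — reaches normal form S^9(Z) in 40 ≤ 43 steps

Working:
  start: add(mul(add(SSZ, SZ), add(SSZ, SZ)), mul(mul(Z, Z), mul(Z, Z)))
  [1] add(mul(S(add(SZ, SZ)), add(SSZ, SZ)), mul(mul(Z, Z), mul(Z, Z)))
  [2] add(add(add(SSZ, SZ), mul(add(SZ, SZ), add(SSZ, SZ))), mul(mul(Z, Z), mul(Z, Z)))
  [3] add(add(S(add(SZ, SZ)), mul(add(SZ, SZ), add(SSZ, SZ))), mul(mul(Z, Z), mul(Z, Z)))
  [4] add(S(add(add(SZ, SZ), mul(add(SZ, SZ), add(SSZ, SZ)))), mul(mul(Z, Z), mul(Z, Z)))
  [5] S(add(add(add(SZ, SZ), mul(add(SZ, SZ), add(SSZ, SZ))), mul(mul(Z, Z), mul(Z, Z))))
  [6] S(add(add(S(add(Z, SZ)), mul(add(SZ, SZ), add(SSZ, SZ))), mul(mul(Z, Z), mul(Z, Z))))
  [7] S(add(S(add(add(Z, SZ), mul(add(SZ, SZ), add(SSZ, SZ)))), mul(mul(Z, Z), mul(Z, Z))))
  [8] S(S(add(add(add(Z, SZ), mul(add(SZ, SZ), add(SSZ, SZ))), mul(mul(Z, Z), mul(Z, Z)))))
  [9] S(S(add(add(SZ, mul(add(SZ, SZ), add(SSZ, SZ))), mul(mul(Z, Z), mul(Z, Z)))))
  [10] S(S(add(S(add(Z, mul(add(SZ, SZ), add(SSZ, SZ)))), mul(mul(Z, Z), mul(Z, Z)))))
  [11] S(S(S(add(add(Z, mul(add(SZ, SZ), add(SSZ, SZ))), mul(mul(Z, Z), mul(Z, Z))))))
  [12] S(S(S(add(mul(add(SZ, SZ), add(SSZ, SZ)), mul(mul(Z, Z), mul(Z, Z))))))
  [13] S(S(S(add(mul(S(add(Z, SZ)), add(SSZ, SZ)), mul(mul(Z, Z), mul(Z, Z))))))
  [14] S(S(S(add(add(add(SSZ, SZ), mul(add(Z, SZ), add(SSZ, SZ))), mul(mul(Z, Z), mul(Z, Z))))))
  [15] S(S(S(add(add(S(add(SZ, SZ)), mul(add(Z, SZ), add(SSZ, SZ))), mul(mul(Z, Z), mul(Z, Z))))))
  [16] S(S(S(add(S(add(add(SZ, SZ), mul(add(Z, SZ), add(SSZ, SZ)))), mul(mul(Z, Z), mul(Z, Z))))))
  [17] S(S(S(S(add(add(add(SZ, SZ), mul(add(Z, SZ), add(SSZ, SZ))), mul(mul(Z, Z), mul(Z, Z)))))))
  [18] S(S(S(S(add(add(S(add(Z, SZ)), mul(add(Z, SZ), add(SSZ, SZ))), mul(mul(Z, Z), mul(Z, Z)))))))
  [19] S(S(S(S(add(S(add(add(Z, SZ), mul(add(Z, SZ), add(SSZ, SZ)))), mul(mul(Z, Z), mul(Z, Z)))))))
  [20] S(S(S(S(S(add(add(add(Z, SZ), mul(add(Z, SZ), add(SSZ, SZ))), mul(mul(Z, Z), mul(Z, Z))))))))
  [21] S(S(S(S(S(add(add(SZ, mul(add(Z, SZ), add(SSZ, SZ))), mul(mul(Z, Z), mul(Z, Z))))))))
  [22] S(S(S(S(S(add(S(add(Z, mul(add(Z, SZ), add(SSZ, SZ)))), mul(mul(Z, Z), mul(Z, Z))))))))
  [23] S(S(S(S(S(S(add(add(Z, mul(add(Z, SZ), add(SSZ, SZ))), mul(mul(Z, Z), mul(Z, Z)))))))))
  [24] S(S(S(S(S(S(add(mul(add(Z, SZ), add(SSZ, SZ)), mul(mul(Z, Z), mul(Z, Z)))))))))
  [25] S(S(S(S(S(S(add(mul(SZ, add(SSZ, SZ)), mul(mul(Z, Z), mul(Z, Z)))))))))
  [26] S(S(S(S(S(S(add(add(add(SSZ, SZ), mul(Z, add(SSZ, SZ))), mul(mul(Z, Z), mul(Z, Z)))))))))
  [27] S(S(S(S(S(S(add(add(S(add(SZ, SZ)), mul(Z, add(SSZ, SZ))), mul(mul(Z, Z), mul(Z, Z)))))))))
  [28] S(S(S(S(S(S(add(S(add(add(SZ, SZ), mul(Z, add(SSZ, SZ)))), mul(mul(Z, Z), mul(Z, Z)))))))))
  [29] S(S(S(S(S(S(S(add(add(add(SZ, SZ), mul(Z, add(SSZ, SZ))), mul(mul(Z, Z), mul(Z, Z))))))))))
  [30] S(S(S(S(S(S(S(add(add(S(add(Z, SZ)), mul(Z, add(SSZ, SZ))), mul(mul(Z, Z), mul(Z, Z))))))))))
  [31] S(S(S(S(S(S(S(add(S(add(add(Z, SZ), mul(Z, add(SSZ, SZ)))), mul(mul(Z, Z), mul(Z, Z))))))))))
  [32] S(S(S(S(S(S(S(S(add(add(add(Z, SZ), mul(Z, add(SSZ, SZ))), mul(mul(Z, Z), mul(Z, Z)))))))))))
  [33] S(S(S(S(S(S(S(S(add(add(SZ, mul(Z, add(SSZ, SZ))), mul(mul(Z, Z), mul(Z, Z)))))))))))
  [34] S(S(S(S(S(S(S(S(add(S(add(Z, mul(Z, add(SSZ, SZ)))), mul(mul(Z, Z), mul(Z, Z)))))))))))
  [35] S(S(S(S(S(S(S(S(S(add(add(Z, mul(Z, add(SSZ, SZ))), mul(mul(Z, Z), mul(Z, Z))))))))))))
  [36] S(S(S(S(S(S(S(S(S(add(mul(Z, add(SSZ, SZ)), mul(mul(Z, Z), mul(Z, Z))))))))))))
  [37] S(S(S(S(S(S(S(S(S(add(Z, mul(mul(Z, Z), mul(Z, Z))))))))))))
  [38] S(S(S(S(S(S(S(S(S(mul(mul(Z, Z), mul(Z, Z)))))))))))
  [39] S(S(S(S(S(S(S(S(S(mul(Z, mul(Z, Z)))))))))))
  [40] S^9(Z)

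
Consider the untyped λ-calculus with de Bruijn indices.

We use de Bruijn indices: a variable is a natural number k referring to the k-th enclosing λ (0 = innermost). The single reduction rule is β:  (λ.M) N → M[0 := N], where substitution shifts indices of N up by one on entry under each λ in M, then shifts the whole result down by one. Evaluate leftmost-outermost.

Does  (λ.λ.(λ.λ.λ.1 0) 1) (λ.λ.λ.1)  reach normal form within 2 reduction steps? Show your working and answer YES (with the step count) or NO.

Answer: YES — reaches normal form λ.λ.λ.1 0 in 2 ≤ 2 steps

Reduction:
  start: (λ.λ.(λ.λ.λ.1 0) 1) (λ.λ.λ.1)
  step 1: λ.(λ.λ.λ.1 0) (λ.λ.λ.1)
  step 2: λ.λ.λ.1 0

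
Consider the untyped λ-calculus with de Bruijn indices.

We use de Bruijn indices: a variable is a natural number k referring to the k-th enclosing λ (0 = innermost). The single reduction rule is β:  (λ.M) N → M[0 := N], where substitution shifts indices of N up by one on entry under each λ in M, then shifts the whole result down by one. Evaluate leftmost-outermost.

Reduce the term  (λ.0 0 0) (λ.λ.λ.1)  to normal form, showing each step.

  start: (λ.0 0 0) (λ.λ.λ.1)
  step 1: (λ.λ.λ.1) (λ.λ.λ.1) (λ.λ.λ.1)
  step 2: (λ.λ.1) (λ.λ.λ.1)
  step 3: λ.λ.λ.λ.1

Answer: normal form = λ.λ.λ.λ.1  (in 3 steps)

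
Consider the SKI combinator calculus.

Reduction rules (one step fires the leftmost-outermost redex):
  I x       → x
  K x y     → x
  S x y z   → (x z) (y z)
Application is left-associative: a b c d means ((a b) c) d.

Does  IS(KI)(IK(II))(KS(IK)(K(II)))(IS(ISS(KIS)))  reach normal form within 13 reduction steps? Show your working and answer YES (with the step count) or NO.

Answer: YES — reaches normal form S(SSI) in 11 ≤ 13 steps

Working:
  start: IS(KI)(IK(II))(KS(IK)(K(II)))(IS(ISS(KIS)))
  →1  S(KI)(IK(II))(KS(IK)(K(II)))(IS(ISS(KIS)))
  →2  KI(KS(IK)(K(II)))(IK(II)(KS(IK)(K(II))))(IS(ISS(KIS)))
  →3  I(IK(II)(KS(IK)(K(II))))(IS(ISS(KIS)))
  →4  IK(II)(KS(IK)(K(II)))(IS(ISS(KIS)))
  →5  K(II)(KS(IK)(K(II)))(IS(ISS(KIS)))
  →6  II(IS(ISS(KIS)))
  →7  I(IS(ISS(KIS)))
  →8  IS(ISS(KIS))
  →9  S(ISS(KIS))
  →10  S(SS(KIS))
  →11  S(SSI)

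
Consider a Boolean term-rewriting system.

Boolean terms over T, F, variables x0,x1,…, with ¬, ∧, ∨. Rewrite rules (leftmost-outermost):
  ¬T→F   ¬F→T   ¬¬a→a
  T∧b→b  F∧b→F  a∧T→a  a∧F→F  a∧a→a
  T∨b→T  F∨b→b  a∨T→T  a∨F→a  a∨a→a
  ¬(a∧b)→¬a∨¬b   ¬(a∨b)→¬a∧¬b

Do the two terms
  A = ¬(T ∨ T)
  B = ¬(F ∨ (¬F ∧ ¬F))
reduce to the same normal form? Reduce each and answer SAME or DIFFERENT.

Answer: SAME — A ⇓ F, B ⇓ F

Working:
Term A:
  start: ¬(T ∨ T)
  →1  ¬T ∧ ¬T
  →2  ¬T
  →3  F

Term B:
  start: ¬(F ∨ (¬F ∧ ¬F))
  →1  ¬F ∧ ¬(¬F ∧ ¬F)
  →2  T ∧ ¬(¬F ∧ ¬F)
  →3  ¬(¬F ∧ ¬F)
  →4  ¬¬F ∨ ¬¬F
  →5  ¬¬F
  →6  F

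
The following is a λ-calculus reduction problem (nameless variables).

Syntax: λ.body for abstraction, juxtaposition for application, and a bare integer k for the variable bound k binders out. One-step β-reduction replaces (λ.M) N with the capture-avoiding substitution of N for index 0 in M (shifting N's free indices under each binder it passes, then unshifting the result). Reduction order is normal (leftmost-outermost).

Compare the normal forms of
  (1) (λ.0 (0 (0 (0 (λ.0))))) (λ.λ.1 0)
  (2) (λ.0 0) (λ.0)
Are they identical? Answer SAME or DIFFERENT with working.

Term A:
  start: (λ.0 (0 (0 (0 (λ.0))))) (λ.λ.1 0)
  →1  (λ.λ.1 0) ((λ.λ.1 0) ((λ.λ.1 0) ((λ.λ.1 0) (λ.0))))
  →2  λ.(λ.λ.1 0) ((λ.λ.1 0) ((λ.λ.1 0) (λ.0))) 0
  →3  λ.(λ.(λ.λ.1 0) ((λ.λ.1 0) (λ.0)) 0) 0
  →4  λ.(λ.λ.1 0) ((λ.λ.1 0) (λ.0)) 0
  →5  λ.(λ.(λ.λ.1 0) (λ.0) 0) 0
  →6  λ.(λ.λ.1 0) (λ.0) 0
  →7  λ.(λ.(λ.0) 0) 0
  →8  λ.(λ.0) 0
  →9  λ.0

Term B:
  start: (λ.0 0) (λ.0)
  →1  (λ.0) (λ.0)
  →2  λ.0

Answer: SAME — A ⇓ λ.0, B ⇓ λ.0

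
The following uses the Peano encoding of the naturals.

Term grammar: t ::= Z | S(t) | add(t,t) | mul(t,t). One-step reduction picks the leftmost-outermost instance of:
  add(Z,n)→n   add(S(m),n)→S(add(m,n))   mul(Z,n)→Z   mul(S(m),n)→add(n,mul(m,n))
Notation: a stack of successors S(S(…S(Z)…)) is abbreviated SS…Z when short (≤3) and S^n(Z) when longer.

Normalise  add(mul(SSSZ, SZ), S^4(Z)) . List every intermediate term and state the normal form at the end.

  start: add(mul(SSSZ, SZ), S^4(Z))
  →1  add(add(SZ, mul(SSZ, SZ)), S^4(Z))
  →2  add(S(add(Z, mul(SSZ, SZ))), S^4(Z))
  →3  S(add(add(Z, mul(SSZ, SZ)), S^4(Z)))
  →4  S(add(mul(SSZ, SZ), S^4(Z)))
  →5  S(add(add(SZ, mul(SZ, SZ)), S^4(Z)))
  →6  S(add(S(add(Z, mul(SZ, SZ))), S^4(Z)))
  →7  S(S(add(add(Z, mul(SZ, SZ)), S^4(Z))))
  →8  S(S(add(mul(SZ, SZ), S^4(Z))))
  →9  S(S(add(add(SZ, mul(Z, SZ)), S^4(Z))))
  →10  S(S(add(S(add(Z, mul(Z, SZ))), S^4(Z))))
  →11  S(S(S(add(add(Z, mul(Z, SZ)), S^4(Z)))))
  →12  S(S(S(add(mul(Z, SZ), S^4(Z)))))
  →13  S(S(S(add(Z, S^4(Z)))))
  →14  S^7(Z)

Answer: normal form = S^7(Z)  (in 14 steps)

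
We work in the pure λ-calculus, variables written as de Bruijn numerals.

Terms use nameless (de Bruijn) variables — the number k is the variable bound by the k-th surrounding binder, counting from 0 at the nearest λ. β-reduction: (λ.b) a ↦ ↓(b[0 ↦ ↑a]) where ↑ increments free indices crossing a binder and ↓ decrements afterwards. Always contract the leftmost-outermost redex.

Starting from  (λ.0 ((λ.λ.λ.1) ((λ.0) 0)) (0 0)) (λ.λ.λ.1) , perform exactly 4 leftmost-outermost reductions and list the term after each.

Answer: after 4 steps: λ.λ.λ.1

Reduction:
  start: (λ.0 ((λ.λ.λ.1) ((λ.0) 0)) (0 0)) (λ.λ.λ.1)
  →1  (λ.λ.λ.1) ((λ.λ.λ.1) ((λ.0) (λ.λ.λ.1))) ((λ.λ.λ.1) (λ.λ.λ.1))
  →2  (λ.λ.1) ((λ.λ.λ.1) (λ.λ.λ.1))
  →3  λ.(λ.λ.λ.1) (λ.λ.λ.1)
  →4  λ.λ.λ.1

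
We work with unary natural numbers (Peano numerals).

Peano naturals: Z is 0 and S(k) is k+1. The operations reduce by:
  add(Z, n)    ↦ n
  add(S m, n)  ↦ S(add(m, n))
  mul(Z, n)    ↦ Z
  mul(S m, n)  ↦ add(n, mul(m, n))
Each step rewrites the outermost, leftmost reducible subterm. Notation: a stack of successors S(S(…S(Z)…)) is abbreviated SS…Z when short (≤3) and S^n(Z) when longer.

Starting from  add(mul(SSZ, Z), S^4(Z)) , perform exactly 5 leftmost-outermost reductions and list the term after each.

Answer: after 5 steps: add(Z, S^4(Z))

Working:
  start: add(mul(SSZ, Z), S^4(Z))
  [1] add(add(Z, mul(SZ, Z)), S^4(Z))
  [2] add(mul(SZ, Z), S^4(Z))
  [3] add(add(Z, mul(Z, Z)), S^4(Z))
  [4] add(mul(Z, Z), S^4(Z))
  [5] add(Z, S^4(Z))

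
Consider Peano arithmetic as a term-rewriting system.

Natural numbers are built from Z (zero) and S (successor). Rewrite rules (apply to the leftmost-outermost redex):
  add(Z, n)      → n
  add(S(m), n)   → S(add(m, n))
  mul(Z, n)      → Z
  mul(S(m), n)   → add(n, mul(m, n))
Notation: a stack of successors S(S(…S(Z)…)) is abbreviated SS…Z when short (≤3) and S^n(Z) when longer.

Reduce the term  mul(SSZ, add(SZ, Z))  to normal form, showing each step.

Answer: normal form = SSZ  (in 11 steps)

Reduction:
  start: mul(SSZ, add(SZ, Z))
  [1] add(add(SZ, Z), mul(SZ, add(SZ, Z)))
  [2] add(S(add(Z, Z)), mul(SZ, add(SZ, Z)))
  [3] S(add(add(Z, Z), mul(SZ, add(SZ, Z))))
  [4] S(add(Z, mul(SZ, add(SZ, Z))))
  [5] S(mul(SZ, add(SZ, Z)))
  [6] S(add(add(SZ, Z), mul(Z, add(SZ, Z))))
  [7] S(add(S(add(Z, Z)), mul(Z, add(SZ, Z))))
  [8] S(S(add(add(Z, Z), mul(Z, add(SZ, Z)))))
  [9] S(S(add(Z, mul(Z, add(SZ, Z)))))
  [10] S(S(mul(Z, add(SZ, Z))))
  [11] SSZ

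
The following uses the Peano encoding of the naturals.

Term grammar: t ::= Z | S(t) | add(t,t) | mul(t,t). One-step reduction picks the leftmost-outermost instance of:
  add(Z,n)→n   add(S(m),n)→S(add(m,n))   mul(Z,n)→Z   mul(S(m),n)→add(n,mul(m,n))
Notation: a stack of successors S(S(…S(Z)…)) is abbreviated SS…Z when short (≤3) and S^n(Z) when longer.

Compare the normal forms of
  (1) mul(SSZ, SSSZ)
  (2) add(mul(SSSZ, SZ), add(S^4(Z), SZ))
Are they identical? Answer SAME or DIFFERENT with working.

Term A:
  start: mul(SSZ, SSSZ)
  step 1: add(SSSZ, mul(SZ, SSSZ))
  step 2: S(add(SSZ, mul(SZ, SSSZ)))
  step 3: S(S(add(SZ, mul(SZ, SSSZ))))
  step 4: S(S(S(add(Z, mul(SZ, SSSZ)))))
  step 5: S(S(S(mul(SZ, SSSZ))))
  step 6: S(S(S(add(SSSZ, mul(Z, SSSZ)))))
  step 7: S(S(S(S(add(SSZ, mul(Z, SSSZ))))))
  step 8: S(S(S(S(S(add(SZ, mul(Z, SSSZ)))))))
  step 9: S(S(S(S(S(S(add(Z, mul(Z, SSSZ))))))))
  step 10: S(S(S(S(S(S(mul(Z, SSSZ)))))))
  step 11: S^6(Z)

Term B:
  start: add(mul(SSSZ, SZ), add(S^4(Z), SZ))
  step 1: add(add(SZ, mul(SSZ, SZ)), add(S^4(Z), SZ))
  step 2: add(S(add(Z, mul(SSZ, SZ))), add(S^4(Z), SZ))
  step 3: S(add(add(Z, mul(SSZ, SZ)), add(S^4(Z), SZ)))
  step 4: S(add(mul(SSZ, SZ), add(S^4(Z), SZ)))
  step 5: S(add(add(SZ, mul(SZ, SZ)), add(S^4(Z), SZ)))
  step 6: S(add(S(add(Z, mul(SZ, SZ))), add(S^4(Z), SZ)))
  step 7: S(S(add(add(Z, mul(SZ, SZ)), add(S^4(Z), SZ))))
  step 8: S(S(add(mul(SZ, SZ), add(S^4(Z), SZ))))
  step 9: S(S(add(add(SZ, mul(Z, SZ)), add(S^4(Z), SZ))))
  step 10: S(S(add(S(add(Z, mul(Z, SZ))), add(S^4(Z), SZ))))
  step 11: S(S(S(add(add(Z, mul(Z, SZ)), add(S^4(Z), SZ)))))
  step 12: S(S(S(add(mul(Z, SZ), add(S^4(Z), SZ)))))
  step 13: S(S(S(add(Z, add(S^4(Z), SZ)))))
  step 14: S(S(S(add(S^4(Z), SZ))))
  step 15: S(S(S(S(add(SSSZ, SZ)))))
  step 16: S(S(S(S(S(add(SSZ, SZ))))))
  step 17: S(S(S(S(S(S(add(SZ, SZ)))))))
  step 18: S(S(S(S(S(S(S(add(Z, SZ))))))))
  step 19: S^8(Z)

Answer: DIFFERENT — A ⇓ S^6(Z), B ⇓ S^8(Z)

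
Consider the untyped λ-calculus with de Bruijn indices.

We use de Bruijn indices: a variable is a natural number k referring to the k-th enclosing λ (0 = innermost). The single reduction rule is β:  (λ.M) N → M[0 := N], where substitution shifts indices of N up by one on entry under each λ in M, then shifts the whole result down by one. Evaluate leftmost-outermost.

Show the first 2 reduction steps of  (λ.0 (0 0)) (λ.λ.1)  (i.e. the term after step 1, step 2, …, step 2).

  start: (λ.0 (0 0)) (λ.λ.1)
  [1] (λ.λ.1) ((λ.λ.1) (λ.λ.1))
  [2] λ.(λ.λ.1) (λ.λ.1)

Answer: after 2 steps: λ.(λ.λ.1) (λ.λ.1)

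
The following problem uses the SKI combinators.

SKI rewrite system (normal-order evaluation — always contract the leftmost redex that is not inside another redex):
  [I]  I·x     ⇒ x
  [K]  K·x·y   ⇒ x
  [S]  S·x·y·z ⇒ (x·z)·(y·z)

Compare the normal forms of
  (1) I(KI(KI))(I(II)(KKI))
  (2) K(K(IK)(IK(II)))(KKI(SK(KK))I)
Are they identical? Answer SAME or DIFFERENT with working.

Term A:
  start: I(KI(KI))(I(II)(KKI))
  [1] KI(KI)(I(II)(KKI))
  [2] I(I(II)(KKI))
  [3] I(II)(KKI)
  [4] II(KKI)
  [5] I(KKI)
  [6] KKI
  [7] K

Term B:
  start: K(K(IK)(IK(II)))(KKI(SK(KK))I)
  [1] K(IK)(IK(II))
  [2] IK
  [3] K

Answer: SAME — A ⇓ K, B ⇓ K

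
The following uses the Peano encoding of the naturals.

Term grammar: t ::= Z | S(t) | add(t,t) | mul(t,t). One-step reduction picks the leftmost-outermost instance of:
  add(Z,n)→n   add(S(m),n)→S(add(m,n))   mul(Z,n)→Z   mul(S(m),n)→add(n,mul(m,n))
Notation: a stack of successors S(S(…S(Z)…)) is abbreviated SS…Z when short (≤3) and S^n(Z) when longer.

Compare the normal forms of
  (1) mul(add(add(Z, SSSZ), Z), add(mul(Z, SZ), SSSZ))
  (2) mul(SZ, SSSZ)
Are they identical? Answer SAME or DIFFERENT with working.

Term A:
  start: mul(add(add(Z, SSSZ), Z), add(mul(Z, SZ), SSSZ))
  →1  mul(add(SSSZ, Z), add(mul(Z, SZ), SSSZ))
  →2  mul(S(add(SSZ, Z)), add(mul(Z, SZ), SSSZ))
  →3  add(add(mul(Z, SZ), SSSZ), mul(add(SSZ, Z), add(mul(Z, SZ), SSSZ)))
  →4  add(add(Z, SSSZ), mul(add(SSZ, Z), add(mul(Z, SZ), SSSZ)))
  →5  add(SSSZ, mul(add(SSZ, Z), add(mul(Z, SZ), SSSZ)))
  →6  S(add(SSZ, mul(add(SSZ, Z), add(mul(Z, SZ), SSSZ))))
  →7  S(S(add(SZ, mul(add(SSZ, Z), add(mul(Z, SZ), SSSZ)))))
  →8  S(S(S(add(Z, mul(add(SSZ, Z), add(mul(Z, SZ), SSSZ))))))
  →9  S(S(S(mul(add(SSZ, Z), add(mul(Z, SZ), SSSZ)))))
  →10  S(S(S(mul(S(add(SZ, Z)), add(mul(Z, SZ), SSSZ)))))
  →11  S(S(S(add(add(mul(Z, SZ), SSSZ), mul(add(SZ, Z), add(mul(Z, SZ), SSSZ))))))
  →12  S(S(S(add(add(Z, SSSZ), mul(add(SZ, Z), add(mul(Z, SZ), SSSZ))))))
  →13  S(S(S(add(SSSZ, mul(add(SZ, Z), add(mul(Z, SZ), SSSZ))))))
  →14  S(S(S(S(add(SSZ, mul(add(SZ, Z), add(mul(Z, SZ), SSSZ)))))))
  →15  S(S(S(S(S(add(SZ, mul(add(SZ, Z), add(mul(Z, SZ), SSSZ))))))))
  →16  S(S(S(S(S(S(add(Z, mul(add(SZ, Z), add(mul(Z, SZ), SSSZ)))))))))
  →17  S(S(S(S(S(S(mul(add(SZ, Z), add(mul(Z, SZ), SSSZ))))))))
  →18  S(S(S(S(S(S(mul(S(add(Z, Z)), add(mul(Z, SZ), SSSZ))))))))
  →19  S(S(S(S(S(S(add(add(mul(Z, SZ), SSSZ), mul(add(Z, Z), add(mul(Z, SZ), SSSZ)))))))))
  →20  S(S(S(S(S(S(add(add(Z, SSSZ), mul(add(Z, Z), add(mul(Z, SZ), SSSZ)))))))))
  →21  S(S(S(S(S(S(add(SSSZ, mul(add(Z, Z), add(mul(Z, SZ), SSSZ)))))))))
  →22  S(S(S(S(S(S(S(add(SSZ, mul(add(Z, Z), add(mul(Z, SZ), SSSZ))))))))))
  →23  S(S(S(S(S(S(S(S(add(SZ, mul(add(Z, Z), add(mul(Z, SZ), SSSZ)))))))))))
  →24  S(S(S(S(S(S(S(S(S(add(Z, mul(add(Z, Z), add(mul(Z, SZ), SSSZ))))))))))))
  →25  S(S(S(S(S(S(S(S(S(mul(add(Z, Z), add(mul(Z, SZ), SSSZ)))))))))))
  →26  S(S(S(S(S(S(S(S(S(mul(Z, add(mul(Z, SZ), SSSZ)))))))))))
  →27  S^9(Z)

Term B:
  start: mul(SZ, SSSZ)
  →1  add(SSSZ, mul(Z, SSSZ))
  →2  S(add(SSZ, mul(Z, SSSZ)))
  →3  S(S(add(SZ, mul(Z, SSSZ))))
  →4  S(S(S(add(Z, mul(Z, SSSZ)))))
  →5  S(S(S(mul(Z, SSSZ))))
  →6  SSSZ

Answer: DIFFERENT — A ⇓ S^9(Z), B ⇓ SSSZ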